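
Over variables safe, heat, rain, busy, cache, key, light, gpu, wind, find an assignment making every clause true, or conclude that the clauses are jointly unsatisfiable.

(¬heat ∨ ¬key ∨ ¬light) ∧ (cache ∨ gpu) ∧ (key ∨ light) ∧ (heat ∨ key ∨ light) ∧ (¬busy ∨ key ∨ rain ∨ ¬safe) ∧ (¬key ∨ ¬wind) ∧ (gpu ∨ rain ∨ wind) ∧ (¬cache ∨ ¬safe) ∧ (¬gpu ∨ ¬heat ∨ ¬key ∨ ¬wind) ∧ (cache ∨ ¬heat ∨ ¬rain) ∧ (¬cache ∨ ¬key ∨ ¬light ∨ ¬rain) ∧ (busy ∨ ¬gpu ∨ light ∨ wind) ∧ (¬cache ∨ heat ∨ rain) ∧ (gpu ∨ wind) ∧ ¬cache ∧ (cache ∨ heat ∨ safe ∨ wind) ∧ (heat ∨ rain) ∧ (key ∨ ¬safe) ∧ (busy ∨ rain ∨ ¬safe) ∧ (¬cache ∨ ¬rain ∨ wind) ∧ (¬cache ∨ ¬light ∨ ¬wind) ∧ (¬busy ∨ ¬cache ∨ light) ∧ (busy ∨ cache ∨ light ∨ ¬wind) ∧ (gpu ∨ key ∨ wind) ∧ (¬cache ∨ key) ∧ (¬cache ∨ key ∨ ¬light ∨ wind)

safe = False, heat = True, rain = False, busy = False, cache = False, key = False, light = True, gpu = True, wind = True

Unit clause (¬cache) forces cache = False.
In (cache ∨ gpu) only gpu is left, so gpu = True.
Set safe = False.
Set heat = True.
  then (cache ∨ ¬heat ∨ ¬rain) forces rain = False.
Set busy = False.
Try key = True:
  (¬heat ∨ ¬key ∨ ¬light) forces light = False.
  (¬key ∨ ¬wind) forces wind = False.
  clause (busy ∨ ¬gpu ∨ light ∨ wind) is falsified — backtrack.
So key = False.
  then (key ∨ light) forces light = True.
Set wind = True.
All clauses satisfied.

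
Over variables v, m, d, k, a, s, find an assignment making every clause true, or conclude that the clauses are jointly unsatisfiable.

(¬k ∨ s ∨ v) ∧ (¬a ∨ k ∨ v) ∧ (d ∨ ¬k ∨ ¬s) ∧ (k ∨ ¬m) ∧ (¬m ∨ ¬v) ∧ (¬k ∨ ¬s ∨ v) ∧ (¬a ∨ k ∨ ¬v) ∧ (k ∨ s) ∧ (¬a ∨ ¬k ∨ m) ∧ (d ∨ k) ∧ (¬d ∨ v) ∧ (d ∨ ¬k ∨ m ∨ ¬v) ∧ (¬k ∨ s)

v = True, m = False, d = True, k = True, a = False, s = True

Try v = False:
  (¬d ∨ v) forces d = False.
  (d ∨ k) forces k = True.
  (¬k ∨ s ∨ v) forces s = True.
  clause (d ∨ ¬k ∨ ¬s) is falsified — backtrack.
So v = True.
  then (¬m ∨ ¬v) forces m = False.
Set d = True.
Set k = True.
  then (¬a ∨ ¬k ∨ m) forces a = False.
  then (¬k ∨ s) forces s = True.
All clauses satisfied.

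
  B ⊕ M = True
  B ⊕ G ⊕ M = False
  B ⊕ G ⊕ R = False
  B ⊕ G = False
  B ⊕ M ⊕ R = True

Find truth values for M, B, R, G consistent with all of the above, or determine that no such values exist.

M: False, B: True, R: False, G: True

B ⊕ M = T ⊕ F = True ✓
B ⊕ G ⊕ M = T ⊕ T ⊕ F = False ✓
B ⊕ G ⊕ R = T ⊕ T ⊕ F = False ✓
B ⊕ G = T ⊕ T = False ✓
B ⊕ M ⊕ R = T ⊕ F ⊕ F = True ✓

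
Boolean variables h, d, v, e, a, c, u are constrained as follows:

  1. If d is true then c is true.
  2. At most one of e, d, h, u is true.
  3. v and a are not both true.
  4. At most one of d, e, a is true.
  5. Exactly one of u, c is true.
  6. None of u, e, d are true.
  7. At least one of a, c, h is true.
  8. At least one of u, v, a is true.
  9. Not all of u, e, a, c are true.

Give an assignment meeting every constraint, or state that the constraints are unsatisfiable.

h = False, d = False, v = False, e = False, a = True, c = True, u = False

  (1) d=F ⇒ c: vacuous ✓
  (2) {e, d, h, u}: 0 true — at most one ✓
  (3) v=F, a=T — not both ✓
  (4) {d, e, a}: 1 true — at most one ✓
  (5) {u, c}: 1 true — exactly one ✓
  (6) {u, e, d}: 0 true — none ✓
  (7) {a, c, h}: 2 true — at least one ✓
  (8) {u, v, a}: 1 true — at least one ✓
  (9) {u, e, a, c}: 2/4 true — not all ✓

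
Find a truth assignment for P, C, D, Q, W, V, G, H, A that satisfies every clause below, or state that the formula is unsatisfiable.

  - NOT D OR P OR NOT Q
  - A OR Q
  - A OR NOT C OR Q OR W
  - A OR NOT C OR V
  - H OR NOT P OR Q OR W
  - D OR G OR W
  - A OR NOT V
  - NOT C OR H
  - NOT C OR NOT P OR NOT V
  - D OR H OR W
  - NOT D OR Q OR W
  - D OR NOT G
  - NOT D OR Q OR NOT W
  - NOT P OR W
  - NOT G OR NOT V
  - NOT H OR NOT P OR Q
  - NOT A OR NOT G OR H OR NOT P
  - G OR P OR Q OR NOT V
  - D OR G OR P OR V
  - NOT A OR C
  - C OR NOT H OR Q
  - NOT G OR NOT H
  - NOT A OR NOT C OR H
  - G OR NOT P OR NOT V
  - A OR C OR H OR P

P: True; C: False; D: False; Q: True; W: True; V: False; G: False; H: False; A: False

Set P = True.
  then (NOT P OR W) forces W = True.
Set C = False.
  then (NOT A OR C) forces A = False.
  then (A OR Q) forces Q = True.
  then (A OR NOT V) forces V = False.
Set D = False.
  then (D OR NOT G) forces G = False.
Set H = False.
All clauses satisfied.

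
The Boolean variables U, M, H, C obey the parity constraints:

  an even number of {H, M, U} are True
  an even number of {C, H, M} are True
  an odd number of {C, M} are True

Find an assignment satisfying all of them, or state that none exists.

U = True; M = False; H = True; C = True

{H, M, U}: 2 true → even ✓
{C, H, M}: 2 true → even ✓
{C, M}: 1 true → odd ✓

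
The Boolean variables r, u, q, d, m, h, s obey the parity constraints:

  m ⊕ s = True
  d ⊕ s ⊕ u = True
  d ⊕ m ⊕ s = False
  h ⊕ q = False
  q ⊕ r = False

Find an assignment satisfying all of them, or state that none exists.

r = True; u = False; q = True; d = True; m = True; h = True; s = False

m ⊕ s = T ⊕ F = True ✓
d ⊕ s ⊕ u = T ⊕ F ⊕ F = True ✓
d ⊕ m ⊕ s = T ⊕ T ⊕ F = False ✓
h ⊕ q = T ⊕ T = False ✓
q ⊕ r = T ⊕ T = False ✓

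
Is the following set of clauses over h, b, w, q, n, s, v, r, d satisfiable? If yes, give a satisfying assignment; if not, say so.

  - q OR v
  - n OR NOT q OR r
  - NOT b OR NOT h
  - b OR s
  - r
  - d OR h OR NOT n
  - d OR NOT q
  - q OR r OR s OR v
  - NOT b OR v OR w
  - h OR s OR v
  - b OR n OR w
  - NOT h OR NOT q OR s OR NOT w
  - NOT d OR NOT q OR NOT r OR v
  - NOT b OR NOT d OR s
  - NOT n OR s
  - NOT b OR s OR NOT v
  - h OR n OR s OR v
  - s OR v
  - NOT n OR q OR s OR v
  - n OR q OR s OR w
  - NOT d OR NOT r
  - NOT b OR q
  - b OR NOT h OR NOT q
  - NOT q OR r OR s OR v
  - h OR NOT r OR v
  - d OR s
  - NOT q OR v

h=T, b=F, w=F, q=F, n=T, s=T, v=T, r=T, d=F

Unit clause (r) forces r = True.
In (NOT d OR NOT r) only NOT d is left, so d = False.
In (d OR s) only s is left, so s = True.
In (d OR NOT q) only NOT q is left, so q = False.
In (NOT b OR q) only NOT b is left, so b = False.
In (q OR v) only v is left, so v = True.
Set h = True.
Set w = False.
  then (b OR n OR w) forces n = True.
All clauses satisfied.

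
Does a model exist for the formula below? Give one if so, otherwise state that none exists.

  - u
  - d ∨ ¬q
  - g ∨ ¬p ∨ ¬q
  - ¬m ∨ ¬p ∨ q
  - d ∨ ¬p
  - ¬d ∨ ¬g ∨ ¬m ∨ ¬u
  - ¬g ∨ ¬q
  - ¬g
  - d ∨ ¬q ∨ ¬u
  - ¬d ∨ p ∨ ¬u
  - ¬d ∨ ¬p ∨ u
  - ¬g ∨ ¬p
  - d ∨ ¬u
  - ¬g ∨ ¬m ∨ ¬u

m=F, g=F, u=T, p=T, d=T, q=F

Unit clause (u) forces u = True.
Unit clause (¬g) forces g = False.
In (d ∨ ¬u) only d is left, so d = True.
In (¬d ∨ p ∨ ¬u) only p is left, so p = True.
In (g ∨ ¬p ∨ ¬q) only ¬q is left, so q = False.
In (¬m ∨ ¬p ∨ q) only ¬m is left, so m = False.
All clauses satisfied.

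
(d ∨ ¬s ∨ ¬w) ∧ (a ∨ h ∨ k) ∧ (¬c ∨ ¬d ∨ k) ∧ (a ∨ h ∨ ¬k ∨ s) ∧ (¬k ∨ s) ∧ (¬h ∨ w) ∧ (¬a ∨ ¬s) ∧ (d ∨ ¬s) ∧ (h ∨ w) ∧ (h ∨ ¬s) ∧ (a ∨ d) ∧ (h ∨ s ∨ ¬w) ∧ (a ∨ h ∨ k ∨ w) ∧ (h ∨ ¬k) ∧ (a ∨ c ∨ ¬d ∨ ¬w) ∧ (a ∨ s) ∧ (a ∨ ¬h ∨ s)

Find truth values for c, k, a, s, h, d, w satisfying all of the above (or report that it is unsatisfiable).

c = True, k = False, a = True, s = False, h = True, d = False, w = True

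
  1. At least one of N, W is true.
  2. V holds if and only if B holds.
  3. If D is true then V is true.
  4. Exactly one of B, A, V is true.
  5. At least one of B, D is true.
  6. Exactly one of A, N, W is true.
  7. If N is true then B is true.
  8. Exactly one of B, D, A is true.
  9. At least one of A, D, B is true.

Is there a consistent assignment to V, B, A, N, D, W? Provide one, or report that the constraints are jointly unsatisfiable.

No satisfying assignment exists.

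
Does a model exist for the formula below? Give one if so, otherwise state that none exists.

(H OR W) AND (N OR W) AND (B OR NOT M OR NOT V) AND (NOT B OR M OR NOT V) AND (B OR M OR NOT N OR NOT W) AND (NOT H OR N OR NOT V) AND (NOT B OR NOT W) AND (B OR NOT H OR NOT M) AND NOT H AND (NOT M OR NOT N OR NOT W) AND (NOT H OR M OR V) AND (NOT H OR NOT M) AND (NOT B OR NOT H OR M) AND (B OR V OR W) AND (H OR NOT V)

V = False; W = True; B = False; N = False; H = False; M = True

Unit clause (NOT H) forces H = False.
In (H OR NOT V) only NOT V is left, so V = False.
In (H OR W) only W is left, so W = True.
In (NOT B OR NOT W) only NOT B is left, so B = False.
Try N = True:
  (B OR M OR NOT N OR NOT W) forces M = True.
  clause (NOT M OR NOT N OR NOT W) is falsified — backtrack.
So N = False.
Set M = True.
All clauses satisfied.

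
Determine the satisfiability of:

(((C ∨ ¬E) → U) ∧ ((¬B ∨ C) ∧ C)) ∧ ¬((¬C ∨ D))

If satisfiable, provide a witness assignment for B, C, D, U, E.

B = True, C = True, D = False, U = True, E = True

  ((C ∨ ¬E) → U) ∧ ((¬B ∨ C) ∧ C) = True
    (C ∨ ¬E) → U = True
      C ∨ ¬E = True
        ¬E = False
    (¬B ∨ C) ∧ C = True
      ¬B ∨ C = True
        ¬B = False
  ¬((¬C ∨ D)) = True
    ¬C ∨ D = False
      ¬C = False
Both conjuncts True, so the formula holds.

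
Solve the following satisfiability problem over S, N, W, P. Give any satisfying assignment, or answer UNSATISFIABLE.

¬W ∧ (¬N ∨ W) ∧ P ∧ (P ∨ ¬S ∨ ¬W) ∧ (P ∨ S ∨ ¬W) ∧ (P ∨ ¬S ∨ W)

S = True; N = False; W = False; P = True

Unit clause (¬W) forces W = False.
In (¬N ∨ W) only ¬N is left, so N = False.
Unit clause (P) forces P = True.
Set S = True.
Check each clause:
  (¬W): ¬W holds.
  (¬N ∨ W): ¬N holds.
  (P): P holds.
  (P ∨ ¬S ∨ ¬W): P holds.
  (P ∨ S ∨ ¬W): P holds.
  (P ∨ ¬S ∨ W): P holds.
All clauses satisfied.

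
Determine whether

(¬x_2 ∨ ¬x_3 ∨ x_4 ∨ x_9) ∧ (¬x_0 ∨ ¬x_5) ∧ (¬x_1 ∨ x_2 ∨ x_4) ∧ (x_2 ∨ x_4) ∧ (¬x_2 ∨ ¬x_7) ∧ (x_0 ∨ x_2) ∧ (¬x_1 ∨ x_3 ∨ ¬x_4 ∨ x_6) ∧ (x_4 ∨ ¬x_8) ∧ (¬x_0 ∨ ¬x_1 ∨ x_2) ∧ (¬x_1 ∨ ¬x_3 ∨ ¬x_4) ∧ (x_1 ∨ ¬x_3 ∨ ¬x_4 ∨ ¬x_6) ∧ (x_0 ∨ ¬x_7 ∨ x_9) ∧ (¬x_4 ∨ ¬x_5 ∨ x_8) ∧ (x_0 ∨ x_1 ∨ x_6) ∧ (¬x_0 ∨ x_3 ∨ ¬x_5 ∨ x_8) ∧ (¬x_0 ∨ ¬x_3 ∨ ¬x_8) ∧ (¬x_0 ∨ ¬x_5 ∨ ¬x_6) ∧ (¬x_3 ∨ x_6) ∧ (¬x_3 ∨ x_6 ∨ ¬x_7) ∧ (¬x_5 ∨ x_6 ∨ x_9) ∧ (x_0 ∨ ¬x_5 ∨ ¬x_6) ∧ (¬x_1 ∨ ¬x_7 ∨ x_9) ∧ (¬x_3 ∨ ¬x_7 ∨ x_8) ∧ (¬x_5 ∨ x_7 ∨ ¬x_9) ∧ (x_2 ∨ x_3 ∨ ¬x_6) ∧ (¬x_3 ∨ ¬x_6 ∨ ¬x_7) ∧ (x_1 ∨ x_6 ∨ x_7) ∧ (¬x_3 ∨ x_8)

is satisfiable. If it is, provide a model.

Set x_0 = True.
  then (¬x_0 ∨ ¬x_5) forces x_5 = False.
Set x_1 = True.
  then (¬x_0 ∨ ¬x_1 ∨ x_2) forces x_2 = True.
  then (¬x_2 ∨ ¬x_7) forces x_7 = False.
Try x_3 = True:
  (¬x_1 ∨ ¬x_3 ∨ ¬x_4) forces x_4 = False.
  (¬x_2 ∨ ¬x_3 ∨ x_4 ∨ x_9) forces x_9 = True.
  (x_4 ∨ ¬x_8) forces x_8 = False.
  clause (¬x_3 ∨ x_8) is falsified — backtrack.
So x_3 = False.
Set x_4 = True.
  then (¬x_1 ∨ x_3 ∨ ¬x_4 ∨ x_6) forces x_6 = True.
Set x_8 = True.
Set x_9 = False.
All clauses satisfied.

x_0=T; x_1=T; x_2=T; x_3=F; x_4=T; x_5=F; x_6=T; x_7=F; x_8=T; x_9=F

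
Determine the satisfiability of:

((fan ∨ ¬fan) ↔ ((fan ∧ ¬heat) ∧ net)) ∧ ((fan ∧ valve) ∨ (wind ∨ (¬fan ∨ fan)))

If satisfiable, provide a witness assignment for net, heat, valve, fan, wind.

net: True, heat: False, valve: False, fan: True, wind: False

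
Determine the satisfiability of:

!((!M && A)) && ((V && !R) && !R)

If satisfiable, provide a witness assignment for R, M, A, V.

R = False, M = True, A = False, V = True

  !((!M && A)) = True
    !M && A = False
      !M = False
  (V && !R) && !R = True
    V && !R = True
      !R = True
    !R = True
Both conjuncts True, so the formula holds.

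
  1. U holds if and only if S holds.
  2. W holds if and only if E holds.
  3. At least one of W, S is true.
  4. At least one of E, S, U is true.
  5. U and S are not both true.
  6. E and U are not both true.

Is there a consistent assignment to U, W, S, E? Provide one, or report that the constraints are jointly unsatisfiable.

U = False, W = True, S = False, E = True

  (1) U=F, S=F — same ✓
  (2) W=T, E=T — same ✓
  (3) {W, S}: 1 true — at least one ✓
  (4) {E, S, U}: 1 true — at least one ✓
  (5) U=F, S=F — not both ✓
  (6) E=T, U=F — not both ✓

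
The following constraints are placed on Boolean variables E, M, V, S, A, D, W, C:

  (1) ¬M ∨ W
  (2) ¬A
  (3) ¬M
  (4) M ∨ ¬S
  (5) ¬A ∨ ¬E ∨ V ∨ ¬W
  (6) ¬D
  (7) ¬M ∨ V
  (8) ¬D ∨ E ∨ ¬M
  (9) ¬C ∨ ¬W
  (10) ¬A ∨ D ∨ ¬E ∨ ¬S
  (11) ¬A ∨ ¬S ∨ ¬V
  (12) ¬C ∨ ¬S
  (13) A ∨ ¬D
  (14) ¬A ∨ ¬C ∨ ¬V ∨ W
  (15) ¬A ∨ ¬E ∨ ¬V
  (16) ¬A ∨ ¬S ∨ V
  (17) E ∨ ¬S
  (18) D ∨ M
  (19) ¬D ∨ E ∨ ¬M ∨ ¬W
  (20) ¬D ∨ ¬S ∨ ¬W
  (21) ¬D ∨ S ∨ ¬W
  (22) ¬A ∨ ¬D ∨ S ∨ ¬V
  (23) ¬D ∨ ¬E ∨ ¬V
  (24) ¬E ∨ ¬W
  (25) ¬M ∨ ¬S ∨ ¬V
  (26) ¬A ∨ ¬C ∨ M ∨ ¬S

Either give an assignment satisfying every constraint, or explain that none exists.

Case D = True:
  Clause (¬D) is falsified — contradiction.
Case D = False:
  (¬A) forces A = False.
  (¬M) forces M = False.
  Clause (D ∨ M) is falsified — contradiction.
Both cases fail, so the formula is unsatisfiable.

Unsatisfiable — no assignment works.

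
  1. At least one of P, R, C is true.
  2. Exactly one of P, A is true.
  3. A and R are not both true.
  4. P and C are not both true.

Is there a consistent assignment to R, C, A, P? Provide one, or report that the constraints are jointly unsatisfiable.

R: False, C: False, A: False, P: True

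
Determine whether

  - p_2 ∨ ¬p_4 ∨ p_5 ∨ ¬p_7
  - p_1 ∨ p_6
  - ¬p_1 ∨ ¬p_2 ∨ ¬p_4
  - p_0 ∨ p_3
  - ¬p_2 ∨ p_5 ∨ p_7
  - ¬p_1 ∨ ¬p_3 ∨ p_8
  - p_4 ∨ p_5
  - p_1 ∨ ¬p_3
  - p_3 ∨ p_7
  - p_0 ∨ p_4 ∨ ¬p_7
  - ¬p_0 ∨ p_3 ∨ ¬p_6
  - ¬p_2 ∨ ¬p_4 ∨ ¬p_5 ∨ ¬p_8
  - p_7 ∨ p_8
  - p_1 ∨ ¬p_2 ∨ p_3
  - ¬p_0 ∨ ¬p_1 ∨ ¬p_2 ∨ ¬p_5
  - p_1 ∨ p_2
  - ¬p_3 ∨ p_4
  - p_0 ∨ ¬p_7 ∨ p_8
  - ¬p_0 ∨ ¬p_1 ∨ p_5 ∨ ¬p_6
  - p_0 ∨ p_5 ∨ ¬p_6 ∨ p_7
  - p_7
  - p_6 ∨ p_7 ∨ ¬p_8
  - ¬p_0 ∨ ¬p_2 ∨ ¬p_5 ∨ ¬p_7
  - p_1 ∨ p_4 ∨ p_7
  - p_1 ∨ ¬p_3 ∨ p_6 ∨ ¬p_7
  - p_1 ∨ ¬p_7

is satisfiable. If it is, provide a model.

Unit clause (p_7) forces p_7 = True.
In (p_1 ∨ ¬p_7) only p_1 is left, so p_1 = True.
Set p_0 = True.
Try p_2 = True:
  (¬p_1 ∨ ¬p_2 ∨ ¬p_4) forces p_4 = False.
  (p_4 ∨ p_5) forces p_5 = True.
  clause (¬p_0 ∨ ¬p_1 ∨ ¬p_2 ∨ ¬p_5) is falsified — backtrack.
So p_2 = False.
Set p_3 = True.
  then (¬p_1 ∨ ¬p_3 ∨ p_8) forces p_8 = True.
  then (¬p_3 ∨ p_4) forces p_4 = True.
  then (p_2 ∨ ¬p_4 ∨ p_5 ∨ ¬p_7) forces p_5 = True.
Set p_6 = True.
All clauses satisfied.

p_0 = True, p_1 = True, p_2 = False, p_3 = True, p_4 = True, p_5 = True, p_6 = True, p_7 = True, p_8 = True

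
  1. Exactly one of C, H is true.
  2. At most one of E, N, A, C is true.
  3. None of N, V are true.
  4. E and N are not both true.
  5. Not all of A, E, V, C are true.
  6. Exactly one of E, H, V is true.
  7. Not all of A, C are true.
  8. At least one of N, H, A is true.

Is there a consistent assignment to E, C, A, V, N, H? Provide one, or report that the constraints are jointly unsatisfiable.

E = False, C = False, A = False, V = False, N = False, H = True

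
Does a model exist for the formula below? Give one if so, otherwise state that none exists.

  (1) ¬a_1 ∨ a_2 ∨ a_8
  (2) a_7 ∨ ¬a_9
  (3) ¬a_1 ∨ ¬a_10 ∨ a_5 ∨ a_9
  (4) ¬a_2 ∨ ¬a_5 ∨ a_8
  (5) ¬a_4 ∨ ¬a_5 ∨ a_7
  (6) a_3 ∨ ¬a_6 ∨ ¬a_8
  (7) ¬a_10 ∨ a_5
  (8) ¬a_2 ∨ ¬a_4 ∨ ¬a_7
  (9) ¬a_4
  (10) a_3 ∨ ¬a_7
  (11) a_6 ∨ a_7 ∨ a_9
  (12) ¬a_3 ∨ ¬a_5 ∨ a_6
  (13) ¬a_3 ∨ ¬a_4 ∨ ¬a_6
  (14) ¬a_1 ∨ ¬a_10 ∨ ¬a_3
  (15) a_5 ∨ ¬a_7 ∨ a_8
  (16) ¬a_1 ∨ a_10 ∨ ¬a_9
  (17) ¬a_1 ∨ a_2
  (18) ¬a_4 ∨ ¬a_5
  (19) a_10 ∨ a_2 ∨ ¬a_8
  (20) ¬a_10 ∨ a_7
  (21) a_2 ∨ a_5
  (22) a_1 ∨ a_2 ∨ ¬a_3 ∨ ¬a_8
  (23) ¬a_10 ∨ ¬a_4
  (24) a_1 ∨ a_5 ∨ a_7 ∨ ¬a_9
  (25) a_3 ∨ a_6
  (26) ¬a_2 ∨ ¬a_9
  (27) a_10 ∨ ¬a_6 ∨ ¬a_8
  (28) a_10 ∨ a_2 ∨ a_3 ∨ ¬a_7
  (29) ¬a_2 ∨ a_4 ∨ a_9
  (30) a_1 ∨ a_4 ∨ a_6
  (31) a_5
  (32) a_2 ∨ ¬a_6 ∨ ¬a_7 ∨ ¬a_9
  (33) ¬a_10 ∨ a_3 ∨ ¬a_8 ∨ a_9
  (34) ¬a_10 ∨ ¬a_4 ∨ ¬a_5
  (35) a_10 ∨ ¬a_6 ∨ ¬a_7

Unit clause (¬a_4) forces a_4 = False.
Unit clause (a_5) forces a_5 = True.
Try a_1 = True:
  (¬a_1 ∨ a_2) forces a_2 = True.
  (¬a_2 ∨ ¬a_5 ∨ a_8) forces a_8 = True.
  (¬a_2 ∨ ¬a_9) forces a_9 = False.
  clause (¬a_2 ∨ a_4 ∨ a_9) is falsified — backtrack.
So a_1 = False.
  then (a_1 ∨ a_4 ∨ a_6) forces a_6 = True.
Try a_2 = True:
  (¬a_2 ∨ ¬a_5 ∨ a_8) forces a_8 = True.
  (a_3 ∨ ¬a_6 ∨ ¬a_8) forces a_3 = True.
  (¬a_2 ∨ ¬a_9) forces a_9 = False.
  clause (¬a_2 ∨ a_4 ∨ a_9) is falsified — backtrack.
So a_2 = False.
Set a_3 = False.
  then (a_3 ∨ ¬a_6 ∨ ¬a_8) forces a_8 = False.
  then (a_3 ∨ ¬a_7) forces a_7 = False.
  then (¬a_10 ∨ a_7) forces a_10 = False.
  then (a_7 ∨ ¬a_9) forces a_9 = False.
All clauses satisfied.

a_1: False, a_2: False, a_3: False, a_4: False, a_5: True, a_6: True, a_7: False, a_8: False, a_9: False, a_10: False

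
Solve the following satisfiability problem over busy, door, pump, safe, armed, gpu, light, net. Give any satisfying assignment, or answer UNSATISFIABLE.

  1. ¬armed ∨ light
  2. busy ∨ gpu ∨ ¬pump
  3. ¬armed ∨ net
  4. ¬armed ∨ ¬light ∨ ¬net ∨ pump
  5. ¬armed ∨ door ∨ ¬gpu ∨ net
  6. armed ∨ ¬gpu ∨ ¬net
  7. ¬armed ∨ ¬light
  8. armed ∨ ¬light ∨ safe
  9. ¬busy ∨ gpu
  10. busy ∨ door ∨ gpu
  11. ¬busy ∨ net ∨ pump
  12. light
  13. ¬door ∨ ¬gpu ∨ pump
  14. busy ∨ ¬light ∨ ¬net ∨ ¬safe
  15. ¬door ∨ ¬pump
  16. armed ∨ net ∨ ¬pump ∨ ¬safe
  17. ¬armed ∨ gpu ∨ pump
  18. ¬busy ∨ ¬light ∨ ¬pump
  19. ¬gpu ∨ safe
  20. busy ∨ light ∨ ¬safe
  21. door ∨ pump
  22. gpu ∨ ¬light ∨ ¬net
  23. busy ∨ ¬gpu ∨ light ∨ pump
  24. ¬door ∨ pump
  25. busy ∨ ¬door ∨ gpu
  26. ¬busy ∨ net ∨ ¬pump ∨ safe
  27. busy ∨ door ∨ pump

The formula is unsatisfiable.

Case net = True:
  (light) forces light = True.
  (¬armed ∨ ¬light) forces armed = False.
  (armed ∨ ¬gpu ∨ ¬net) forces gpu = False.
  Clause (gpu ∨ ¬light ∨ ¬net) is falsified — contradiction.
Case net = False:
  (¬armed ∨ net) forces armed = False.
  (light) forces light = True.
  (armed ∨ ¬light ∨ safe) forces safe = True.
  (armed ∨ net ∨ ¬pump ∨ ¬safe) forces pump = False.
  (¬busy ∨ net ∨ pump) forces busy = False.
  (door ∨ pump) forces door = True.
  Clause (¬door ∨ pump) is falsified — contradiction.
Both cases fail, so the formula is unsatisfiable.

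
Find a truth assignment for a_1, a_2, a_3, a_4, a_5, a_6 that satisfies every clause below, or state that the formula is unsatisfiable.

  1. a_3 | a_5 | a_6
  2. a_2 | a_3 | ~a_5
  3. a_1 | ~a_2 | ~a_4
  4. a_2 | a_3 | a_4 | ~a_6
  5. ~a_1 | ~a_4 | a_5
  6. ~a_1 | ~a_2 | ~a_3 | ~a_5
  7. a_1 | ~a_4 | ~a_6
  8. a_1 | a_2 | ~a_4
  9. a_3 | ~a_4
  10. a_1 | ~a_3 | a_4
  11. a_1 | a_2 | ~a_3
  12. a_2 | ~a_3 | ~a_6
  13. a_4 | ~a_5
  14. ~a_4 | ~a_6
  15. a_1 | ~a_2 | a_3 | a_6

Set a_1 = True.
Set a_2 = True.
Set a_3 = True.
  then (~a_1 | ~a_2 | ~a_3 | ~a_5) forces a_5 = False.
  then (~a_1 | ~a_4 | a_5) forces a_4 = False.
Set a_6 = False.
All clauses satisfied.

a_1: True, a_2: True, a_3: True, a_4: False, a_5: False, a_6: False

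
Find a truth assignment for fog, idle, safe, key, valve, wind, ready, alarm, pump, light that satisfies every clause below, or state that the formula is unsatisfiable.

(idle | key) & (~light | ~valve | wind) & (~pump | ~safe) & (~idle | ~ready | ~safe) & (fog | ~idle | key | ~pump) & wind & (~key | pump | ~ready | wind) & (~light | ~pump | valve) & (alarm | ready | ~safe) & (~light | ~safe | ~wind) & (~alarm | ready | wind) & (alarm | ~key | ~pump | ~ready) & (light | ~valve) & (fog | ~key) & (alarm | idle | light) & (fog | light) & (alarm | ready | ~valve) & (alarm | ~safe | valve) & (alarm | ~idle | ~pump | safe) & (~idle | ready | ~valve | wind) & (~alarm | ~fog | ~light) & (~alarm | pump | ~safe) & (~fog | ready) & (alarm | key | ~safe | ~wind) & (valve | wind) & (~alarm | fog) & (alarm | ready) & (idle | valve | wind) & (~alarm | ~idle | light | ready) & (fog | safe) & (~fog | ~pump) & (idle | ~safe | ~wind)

fog=T, idle=T, safe=F, key=T, valve=F, wind=T, ready=T, alarm=F, pump=F, light=T

Unit clause (wind) forces wind = True.
Set fog = True.
  then (~fog | ready) forces ready = True.
  then (~fog | ~pump) forces pump = False.
Set idle = True.
  then (~idle | ~ready | ~safe) forces safe = False.
Set key = True.
Set valve = False.
Set alarm = False.
Set light = True.
All clauses satisfied.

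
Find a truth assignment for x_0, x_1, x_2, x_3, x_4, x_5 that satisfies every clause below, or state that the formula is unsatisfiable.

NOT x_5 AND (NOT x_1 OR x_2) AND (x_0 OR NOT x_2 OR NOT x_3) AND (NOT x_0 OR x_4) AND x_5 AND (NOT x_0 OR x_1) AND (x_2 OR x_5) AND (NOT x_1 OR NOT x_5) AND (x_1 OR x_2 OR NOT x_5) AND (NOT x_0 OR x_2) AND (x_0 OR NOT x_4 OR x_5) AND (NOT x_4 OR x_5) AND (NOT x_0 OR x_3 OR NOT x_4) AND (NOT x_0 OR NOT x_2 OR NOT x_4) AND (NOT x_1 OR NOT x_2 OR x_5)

No satisfying assignment exists.

Case x_5 = True:
  Clause (NOT x_5) is falsified — contradiction.
Case x_5 = False:
  Clause (x_5) is falsified — contradiction.
Both cases fail, so the formula is unsatisfiable.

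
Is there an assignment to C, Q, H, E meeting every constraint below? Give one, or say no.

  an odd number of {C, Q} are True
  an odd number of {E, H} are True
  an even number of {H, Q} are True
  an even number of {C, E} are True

C=F, Q=T, H=T, E=F

{C, Q}: 1 true → odd ✓
{E, H}: 1 true → odd ✓
{H, Q}: 2 true → even ✓
{C, E}: 0 true → even ✓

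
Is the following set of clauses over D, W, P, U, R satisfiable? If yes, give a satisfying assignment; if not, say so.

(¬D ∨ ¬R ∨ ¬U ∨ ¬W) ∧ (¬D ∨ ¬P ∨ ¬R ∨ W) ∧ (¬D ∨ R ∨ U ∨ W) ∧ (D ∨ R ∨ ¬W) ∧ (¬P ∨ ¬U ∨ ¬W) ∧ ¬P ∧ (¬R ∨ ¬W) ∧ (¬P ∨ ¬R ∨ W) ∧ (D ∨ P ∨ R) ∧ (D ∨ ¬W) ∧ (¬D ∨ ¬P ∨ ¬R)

Unit clause (¬P) forces P = False.
Set D = False.
  then (D ∨ P ∨ R) forces R = True.
  then (D ∨ ¬W) forces W = False.
Set U = True.
All clauses satisfied.

D = False, W = False, P = False, U = True, R = True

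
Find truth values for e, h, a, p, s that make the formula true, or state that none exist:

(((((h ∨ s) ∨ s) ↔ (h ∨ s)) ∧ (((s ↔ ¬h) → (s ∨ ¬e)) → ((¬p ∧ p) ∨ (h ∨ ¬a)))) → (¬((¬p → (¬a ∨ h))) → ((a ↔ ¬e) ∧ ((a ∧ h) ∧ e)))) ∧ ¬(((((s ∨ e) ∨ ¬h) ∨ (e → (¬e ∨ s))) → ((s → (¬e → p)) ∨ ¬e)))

The conjunct ¬(((((s ∨ e) ∨ ¬h) ∨ (e → (¬e ∨ s))) → ((s → (¬e → p)) ∨ ¬e))) is unsatisfiable on its own:
  e = True: this becomes ¬((True → True)) = False.
  e = False: this becomes ¬((True → True)) = False.
So the whole conjunction is unsatisfiable.

Unsatisfiable — no assignment works.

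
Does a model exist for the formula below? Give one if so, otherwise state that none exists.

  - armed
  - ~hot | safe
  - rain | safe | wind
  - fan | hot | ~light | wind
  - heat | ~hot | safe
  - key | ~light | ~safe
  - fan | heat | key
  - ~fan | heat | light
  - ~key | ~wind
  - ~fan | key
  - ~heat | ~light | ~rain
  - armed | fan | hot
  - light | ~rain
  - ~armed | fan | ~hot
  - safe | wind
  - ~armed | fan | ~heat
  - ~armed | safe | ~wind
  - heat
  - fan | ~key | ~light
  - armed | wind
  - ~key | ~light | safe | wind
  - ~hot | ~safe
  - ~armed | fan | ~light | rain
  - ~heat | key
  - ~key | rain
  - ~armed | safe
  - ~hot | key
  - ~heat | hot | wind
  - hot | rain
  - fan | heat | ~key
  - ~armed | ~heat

The formula is unsatisfiable.

Case armed = True:
  (heat) forces heat = True.
  Clause (~armed | ~heat) is falsified — contradiction.
Case armed = False:
  Clause (armed) is falsified — contradiction.
Both cases fail, so the formula is unsatisfiable.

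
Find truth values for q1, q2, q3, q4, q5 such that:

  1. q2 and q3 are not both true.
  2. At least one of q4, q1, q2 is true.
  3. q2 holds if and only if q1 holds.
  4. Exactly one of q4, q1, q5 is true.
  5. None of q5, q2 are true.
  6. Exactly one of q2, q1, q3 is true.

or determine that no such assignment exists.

q1=F; q2=F; q3=T; q4=T; q5=F

  (1) q2=F, q3=T — not both ✓
  (2) {q4, q1, q2}: 1 true — at least one ✓
  (3) q2=F, q1=F — same ✓
  (4) {q4, q1, q5}: 1 true — exactly one ✓
  (5) {q5, q2}: 0 true — none ✓
  (6) {q2, q1, q3}: 1 true — exactly one ✓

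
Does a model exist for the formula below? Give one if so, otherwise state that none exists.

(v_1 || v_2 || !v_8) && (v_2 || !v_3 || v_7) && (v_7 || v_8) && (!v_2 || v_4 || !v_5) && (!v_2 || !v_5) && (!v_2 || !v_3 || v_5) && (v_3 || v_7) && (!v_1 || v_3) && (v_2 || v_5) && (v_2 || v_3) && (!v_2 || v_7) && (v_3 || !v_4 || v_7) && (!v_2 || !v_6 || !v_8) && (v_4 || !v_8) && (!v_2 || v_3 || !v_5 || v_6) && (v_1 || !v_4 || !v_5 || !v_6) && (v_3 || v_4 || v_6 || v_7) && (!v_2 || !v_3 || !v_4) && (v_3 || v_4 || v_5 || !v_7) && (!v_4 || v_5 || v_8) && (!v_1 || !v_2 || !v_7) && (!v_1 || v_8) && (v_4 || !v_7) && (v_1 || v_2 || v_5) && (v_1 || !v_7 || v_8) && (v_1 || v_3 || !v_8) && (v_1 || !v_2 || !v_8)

Set v_1 = True.
  then (!v_1 || v_3) forces v_3 = True.
  then (!v_1 || v_8) forces v_8 = True.
  then (v_4 || !v_8) forces v_4 = True.
  then (!v_2 || !v_3 || !v_4) forces v_2 = False.
  then (v_2 || !v_3 || v_7) forces v_7 = True.
  then (v_2 || v_5) forces v_5 = True.
Set v_6 = False.
All clauses satisfied.

v_1 = True; v_2 = False; v_3 = True; v_4 = True; v_5 = True; v_6 = False; v_7 = True; v_8 = True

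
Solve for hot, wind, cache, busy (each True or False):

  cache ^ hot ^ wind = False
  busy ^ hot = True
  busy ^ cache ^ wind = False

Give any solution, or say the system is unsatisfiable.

Adding constraints 1, 2, 3 mod 2: every variable appears an even number of times on the left, so the left side is 0.
But the right sides sum to 1 (mod 2). 0 ≠ 1 — the system is inconsistent.

Unsatisfiable — no assignment works.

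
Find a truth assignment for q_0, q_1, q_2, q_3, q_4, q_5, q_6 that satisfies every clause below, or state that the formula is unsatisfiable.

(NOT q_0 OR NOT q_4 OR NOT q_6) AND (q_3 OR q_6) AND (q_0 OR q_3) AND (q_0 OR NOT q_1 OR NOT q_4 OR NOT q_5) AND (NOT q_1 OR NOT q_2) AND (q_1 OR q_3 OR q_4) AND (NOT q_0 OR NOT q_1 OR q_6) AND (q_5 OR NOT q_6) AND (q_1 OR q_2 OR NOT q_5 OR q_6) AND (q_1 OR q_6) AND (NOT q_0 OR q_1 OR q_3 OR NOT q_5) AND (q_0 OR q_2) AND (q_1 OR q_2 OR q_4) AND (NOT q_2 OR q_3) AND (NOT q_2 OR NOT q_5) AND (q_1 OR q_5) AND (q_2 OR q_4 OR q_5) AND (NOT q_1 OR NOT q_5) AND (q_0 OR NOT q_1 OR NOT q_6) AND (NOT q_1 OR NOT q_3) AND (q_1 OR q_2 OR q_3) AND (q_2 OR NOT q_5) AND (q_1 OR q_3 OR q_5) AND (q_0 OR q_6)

Case q_5 = True:
  (NOT q_2 OR NOT q_5) forces q_2 = False.
  Clause (q_2 OR NOT q_5) is falsified — contradiction.
Case q_5 = False:
  (q_5 OR NOT q_6) forces q_6 = False.
  (q_3 OR q_6) forces q_3 = True.
  (q_1 OR q_6) forces q_1 = True.
  Clause (NOT q_1 OR NOT q_3) is falsified — contradiction.
Both cases fail, so the formula is unsatisfiable.

Unsatisfiable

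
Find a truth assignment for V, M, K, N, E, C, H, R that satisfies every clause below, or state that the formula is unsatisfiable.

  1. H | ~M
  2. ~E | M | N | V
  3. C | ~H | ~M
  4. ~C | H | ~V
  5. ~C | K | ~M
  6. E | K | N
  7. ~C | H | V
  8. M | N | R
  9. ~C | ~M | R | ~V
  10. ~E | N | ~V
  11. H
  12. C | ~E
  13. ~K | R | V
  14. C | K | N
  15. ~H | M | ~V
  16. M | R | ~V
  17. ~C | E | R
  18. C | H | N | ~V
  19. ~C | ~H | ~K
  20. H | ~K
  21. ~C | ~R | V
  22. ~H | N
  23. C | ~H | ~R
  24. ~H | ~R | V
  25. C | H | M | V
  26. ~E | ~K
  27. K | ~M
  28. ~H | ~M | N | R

Unit clause (H) forces H = True.
In (~H | N) only N is left, so N = True.
Try V = True:
  (~H | M | ~V) forces M = True.
  (C | ~H | ~M) forces C = True.
  (~C | K | ~M) forces K = True.
  clause (~C | ~H | ~K) is falsified — backtrack.
So V = False.
  then (~H | ~R | V) forces R = False.
  then (~K | R | V) forces K = False.
  then (K | ~M) forces M = False.
Set E = True.
  then (C | ~E) forces C = True.
All clauses satisfied.

V = False, M = False, K = False, N = True, E = True, C = True, H = True, R = False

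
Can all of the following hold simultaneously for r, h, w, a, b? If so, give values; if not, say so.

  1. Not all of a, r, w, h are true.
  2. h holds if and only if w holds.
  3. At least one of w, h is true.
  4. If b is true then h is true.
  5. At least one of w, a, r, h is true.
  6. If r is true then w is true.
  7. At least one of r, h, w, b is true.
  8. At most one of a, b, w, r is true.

r=F; h=T; w=T; a=F; b=F

  (1) {a, r, w, h}: 2/4 true — not all ✓
  (2) h=T, w=T — same ✓
  (3) {w, h}: 2 true — at least one ✓
  (4) b=F ⇒ h: vacuous ✓
  (5) {w, a, r, h}: 2 true — at least one ✓
  (6) r=F ⇒ w: vacuous ✓
  (7) {r, h, w, b}: 2 true — at least one ✓
  (8) {a, b, w, r}: 1 true — at most one ✓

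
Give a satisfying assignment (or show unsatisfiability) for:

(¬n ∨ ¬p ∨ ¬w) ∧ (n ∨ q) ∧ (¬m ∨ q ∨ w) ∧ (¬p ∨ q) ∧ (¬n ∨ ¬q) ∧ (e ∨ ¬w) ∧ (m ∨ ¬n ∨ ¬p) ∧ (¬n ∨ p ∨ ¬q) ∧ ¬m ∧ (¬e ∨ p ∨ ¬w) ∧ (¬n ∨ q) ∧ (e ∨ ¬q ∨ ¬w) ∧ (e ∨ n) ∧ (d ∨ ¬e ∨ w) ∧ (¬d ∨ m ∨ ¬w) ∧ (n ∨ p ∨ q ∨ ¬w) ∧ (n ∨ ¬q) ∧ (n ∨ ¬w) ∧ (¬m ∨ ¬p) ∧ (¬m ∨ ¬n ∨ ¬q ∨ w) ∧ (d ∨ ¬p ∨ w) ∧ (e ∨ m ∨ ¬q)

The formula is unsatisfiable.

Case q = True:
  (¬n ∨ ¬q) forces n = False.
  Clause (n ∨ ¬q) is falsified — contradiction.
Case q = False:
  (n ∨ q) forces n = True.
  Clause (¬n ∨ q) is falsified — contradiction.
Both cases fail, so the formula is unsatisfiable.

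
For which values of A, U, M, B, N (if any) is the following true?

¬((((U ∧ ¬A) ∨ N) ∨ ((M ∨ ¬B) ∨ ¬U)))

A = True, U = True, M = False, B = True, N = False

  ¬((((U ∧ ¬A) ∨ N) ∨ ((M ∨ ¬B) ∨ ¬U))) = True
    ((U ∧ ¬A) ∨ N) ∨ ((M ∨ ¬B) ∨ ¬U) = False
      (U ∧ ¬A) ∨ N = False
        U ∧ ¬A = False
          ¬A = False
      (M ∨ ¬B) ∨ ¬U = False
        M ∨ ¬B = False
          ¬B = False
        ¬U = False
The formula evaluates to True.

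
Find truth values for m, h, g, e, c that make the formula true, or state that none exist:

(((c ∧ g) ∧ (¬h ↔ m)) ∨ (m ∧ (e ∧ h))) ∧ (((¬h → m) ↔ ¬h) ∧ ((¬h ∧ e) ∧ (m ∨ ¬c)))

m=T, h=F, g=T, e=T, c=T

  ((c ∧ g) ∧ (¬h ↔ m)) ∨ (m ∧ (e ∧ h)) = True
    (c ∧ g) ∧ (¬h ↔ m) = True
      c ∧ g = True
      ¬h ↔ m = True
        ¬h = True
    m ∧ (e ∧ h) = False
      e ∧ h = False
  ((¬h → m) ↔ ¬h) ∧ ((¬h ∧ e) ∧ (m ∨ ¬c)) = True
    (¬h → m) ↔ ¬h = True
      ¬h → m = True
        ¬h = True
      ¬h = True
    (¬h ∧ e) ∧ (m ∨ ¬c) = True
      ¬h ∧ e = True
        ¬h = True
      m ∨ ¬c = True
        ¬c = False
Both conjuncts True, so the formula holds.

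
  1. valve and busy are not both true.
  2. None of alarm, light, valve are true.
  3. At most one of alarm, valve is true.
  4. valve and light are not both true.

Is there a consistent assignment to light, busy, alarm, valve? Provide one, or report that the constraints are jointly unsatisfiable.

light = False, busy = True, alarm = False, valve = False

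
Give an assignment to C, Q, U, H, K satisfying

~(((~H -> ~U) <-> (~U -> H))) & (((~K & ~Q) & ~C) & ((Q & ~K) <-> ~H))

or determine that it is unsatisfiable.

Case Q = True: the conjunct ~Q is False.
Case Q = False: the formula simplifies to ~(((~H -> ~U) <-> (~U -> H))) & ((~K & ~C) & H).
  H = True: the conjunct ~(((~H -> ~U) <-> (~U -> H))) becomes ~((True <-> True)) = False.
  H = False: the conjunct H is False.
Both cases fail — unsatisfiable.

UNSATISFIABLE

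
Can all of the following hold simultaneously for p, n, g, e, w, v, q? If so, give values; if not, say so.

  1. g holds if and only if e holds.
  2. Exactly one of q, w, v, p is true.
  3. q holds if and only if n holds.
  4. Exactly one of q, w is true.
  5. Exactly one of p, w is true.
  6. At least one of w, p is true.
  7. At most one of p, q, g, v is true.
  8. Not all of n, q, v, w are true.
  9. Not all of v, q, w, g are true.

p = False, n = False, g = False, e = False, w = True, v = False, q = False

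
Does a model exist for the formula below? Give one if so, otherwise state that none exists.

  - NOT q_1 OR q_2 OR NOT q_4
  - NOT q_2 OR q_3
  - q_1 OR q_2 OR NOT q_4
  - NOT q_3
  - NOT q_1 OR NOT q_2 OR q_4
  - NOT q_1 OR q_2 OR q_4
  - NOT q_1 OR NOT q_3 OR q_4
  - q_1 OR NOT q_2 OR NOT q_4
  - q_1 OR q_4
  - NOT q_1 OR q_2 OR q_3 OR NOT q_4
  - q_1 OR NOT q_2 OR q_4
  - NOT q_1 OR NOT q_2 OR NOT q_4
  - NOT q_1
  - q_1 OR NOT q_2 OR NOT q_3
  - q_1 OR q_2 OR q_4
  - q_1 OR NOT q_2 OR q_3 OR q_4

Unsatisfiable — no assignment works.

Case q_1 = True:
  Clause (NOT q_1) is falsified — contradiction.
Case q_1 = False:
  (NOT q_3) forces q_3 = False.
  (NOT q_2 OR q_3) forces q_2 = False.
  (q_1 OR q_2 OR NOT q_4) forces q_4 = False.
  Clause (q_1 OR q_4) is falsified — contradiction.
Both cases fail, so the formula is unsatisfiable.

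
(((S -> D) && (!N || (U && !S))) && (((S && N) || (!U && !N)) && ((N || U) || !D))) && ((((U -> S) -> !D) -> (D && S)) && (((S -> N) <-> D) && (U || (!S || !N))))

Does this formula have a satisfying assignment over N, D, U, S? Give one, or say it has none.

Unsatisfiable

Case D = True: the formula simplifies to ((!N || (U && !S)) && (((S && N) || (!U && !N)) && (N || U))) && ((!((U -> S)) -> S) && ((S -> N) && (U || (!S || !N)))).
  N = True: simplifies to ((U && !S) && S) && ((!((U -> S)) -> S) && (U || !S)).
    S = True: the conjunct !S is False.
    S = False: the conjunct S is False.
  N = False: simplifies to (!U && U) && ((!((U -> S)) -> S) && !S).
    U = True: the conjunct !U is False.
    U = False: the conjunct U is False.
Case D = False: the conjunct ((U -> S) -> !D) -> (D && S) becomes ((U -> S) -> True) -> (False && S) = False.
Both cases fail — unsatisfiable.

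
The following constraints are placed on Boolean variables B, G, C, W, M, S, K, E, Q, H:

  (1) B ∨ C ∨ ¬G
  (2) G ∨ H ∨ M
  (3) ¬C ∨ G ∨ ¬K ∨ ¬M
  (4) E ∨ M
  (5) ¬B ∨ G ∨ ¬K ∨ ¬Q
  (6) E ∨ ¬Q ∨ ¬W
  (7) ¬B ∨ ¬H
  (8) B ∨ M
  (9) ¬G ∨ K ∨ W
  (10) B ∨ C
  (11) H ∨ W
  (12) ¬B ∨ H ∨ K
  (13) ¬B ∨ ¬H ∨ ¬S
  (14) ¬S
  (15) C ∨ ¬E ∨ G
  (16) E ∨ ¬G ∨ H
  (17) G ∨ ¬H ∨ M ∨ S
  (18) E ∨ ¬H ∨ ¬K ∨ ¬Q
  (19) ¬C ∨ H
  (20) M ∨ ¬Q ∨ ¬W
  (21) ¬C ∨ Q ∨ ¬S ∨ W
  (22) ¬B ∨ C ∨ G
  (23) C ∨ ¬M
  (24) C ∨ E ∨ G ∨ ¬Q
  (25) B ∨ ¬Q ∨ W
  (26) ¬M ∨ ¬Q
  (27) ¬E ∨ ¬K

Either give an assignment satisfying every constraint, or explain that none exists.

Unit clause (¬S) forces S = False.
Set B = False.
  then (B ∨ M) forces M = True.
  then (B ∨ C) forces C = True.
  then (¬C ∨ H) forces H = True.
  then (¬M ∨ ¬Q) forces Q = False.
Set G = True.
Set W = True.
Set K = False.
Set E = True.
All clauses satisfied.

B: False, G: True, C: True, W: True, M: True, S: False, K: False, E: True, Q: False, H: True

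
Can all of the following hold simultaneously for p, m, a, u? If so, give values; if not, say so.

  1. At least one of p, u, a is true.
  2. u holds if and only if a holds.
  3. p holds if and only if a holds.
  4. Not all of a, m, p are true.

p: True, m: False, a: True, u: True

  (1) {p, u, a}: 3 true — at least one ✓
  (2) u=T, a=T — same ✓
  (3) p=T, a=T — same ✓
  (4) {a, m, p}: 2/3 true — not all ✓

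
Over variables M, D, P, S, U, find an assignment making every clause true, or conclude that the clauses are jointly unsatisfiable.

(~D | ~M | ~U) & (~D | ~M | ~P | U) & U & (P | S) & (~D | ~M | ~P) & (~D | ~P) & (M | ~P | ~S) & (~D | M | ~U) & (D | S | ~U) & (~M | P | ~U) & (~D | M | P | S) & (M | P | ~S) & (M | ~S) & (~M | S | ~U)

M = True, D = False, P = True, S = True, U = True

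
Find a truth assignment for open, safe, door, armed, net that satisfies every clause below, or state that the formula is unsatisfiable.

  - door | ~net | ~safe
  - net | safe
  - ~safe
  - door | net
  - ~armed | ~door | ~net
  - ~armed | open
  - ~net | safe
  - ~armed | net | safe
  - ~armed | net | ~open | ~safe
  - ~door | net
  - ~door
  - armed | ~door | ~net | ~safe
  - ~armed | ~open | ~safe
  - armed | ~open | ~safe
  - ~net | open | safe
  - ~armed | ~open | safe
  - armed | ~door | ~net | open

No satisfying assignment exists.

Case safe = True:
  Clause (~safe) is falsified — contradiction.
Case safe = False:
  (net | safe) forces net = True.
  Clause (~net | safe) is falsified — contradiction.
Both cases fail, so the formula is unsatisfiable.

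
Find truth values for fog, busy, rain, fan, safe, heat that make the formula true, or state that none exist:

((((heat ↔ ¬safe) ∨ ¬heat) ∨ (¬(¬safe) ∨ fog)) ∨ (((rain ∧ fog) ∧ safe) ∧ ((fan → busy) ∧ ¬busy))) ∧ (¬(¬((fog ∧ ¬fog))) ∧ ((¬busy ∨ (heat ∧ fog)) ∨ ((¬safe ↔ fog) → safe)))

Unsatisfiable — no assignment works.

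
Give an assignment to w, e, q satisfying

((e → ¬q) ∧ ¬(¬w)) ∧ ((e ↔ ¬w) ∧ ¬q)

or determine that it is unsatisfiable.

w=T, e=F, q=F

  (e → ¬q) ∧ ¬(¬w) = True
    e → ¬q = True
      ¬q = True
    ¬(¬w) = True
      ¬w = False
  (e ↔ ¬w) ∧ ¬q = True
    e ↔ ¬w = True
      ¬w = False
    ¬q = True
Both conjuncts True, so the formula holds.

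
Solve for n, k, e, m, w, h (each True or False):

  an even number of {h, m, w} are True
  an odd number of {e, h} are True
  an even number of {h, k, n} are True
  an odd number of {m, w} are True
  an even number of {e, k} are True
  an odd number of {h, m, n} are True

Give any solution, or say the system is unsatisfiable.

n = True; k = False; e = False; m = True; w = False; h = True

{h, m, w}: 2 true → even ✓
{e, h}: 1 true → odd ✓
{h, k, n}: 2 true → even ✓
{m, w}: 1 true → odd ✓
{e, k}: 0 true → even ✓
{h, m, n}: 3 true → odd ✓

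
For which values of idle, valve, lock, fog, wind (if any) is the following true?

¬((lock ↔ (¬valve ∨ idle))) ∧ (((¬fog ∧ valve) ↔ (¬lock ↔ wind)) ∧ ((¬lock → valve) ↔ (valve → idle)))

idle: True, valve: True, lock: False, fog: True, wind: False

  ¬((lock ↔ (¬valve ∨ idle))) = True
    lock ↔ (¬valve ∨ idle) = False
      ¬valve ∨ idle = True
        ¬valve = False
  ((¬fog ∧ valve) ↔ (¬lock ↔ wind)) ∧ ((¬lock → valve) ↔ (valve → idle)) = True
    (¬fog ∧ valve) ↔ (¬lock ↔ wind) = True
      ¬fog ∧ valve = False
        ¬fog = False
      ¬lock ↔ wind = False
        ¬lock = True
    (¬lock → valve) ↔ (valve → idle) = True
      ¬lock → valve = True
        ¬lock = True
      valve → idle = True
Both conjuncts True, so the formula holds.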